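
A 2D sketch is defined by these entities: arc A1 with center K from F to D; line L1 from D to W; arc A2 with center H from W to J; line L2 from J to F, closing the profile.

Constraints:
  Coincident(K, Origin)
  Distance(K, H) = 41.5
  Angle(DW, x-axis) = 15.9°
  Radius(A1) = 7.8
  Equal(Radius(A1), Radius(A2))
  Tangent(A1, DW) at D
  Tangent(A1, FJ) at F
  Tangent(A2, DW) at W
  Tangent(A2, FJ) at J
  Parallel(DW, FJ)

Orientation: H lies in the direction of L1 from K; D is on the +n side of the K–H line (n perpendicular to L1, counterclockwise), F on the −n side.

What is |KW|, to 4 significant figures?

42.23

The slot axis is L1's direction at 15.9°, so u = (cos 15.9°, sin 15.9°) = (0.9617, 0.2740) and n = (−sin 15.9°, cos 15.9°) = (-0.2740, 0.9617). K is at the origin and H lies 41.5 along u from K, so H = 41.5·u = (39.91, 11.37). Tangency of A1 to both parallel lines with radius 7.8 puts D and F at K ± 7.8·n: D = (-2.137, 7.502), F = (2.137, -7.502). Equal radii place W and J the same way about H: W = H + 7.8·n = (37.78, 18.87), J = H − 7.8·n = (42.05, 3.868). Then |KW| = |W − K| = 42.23.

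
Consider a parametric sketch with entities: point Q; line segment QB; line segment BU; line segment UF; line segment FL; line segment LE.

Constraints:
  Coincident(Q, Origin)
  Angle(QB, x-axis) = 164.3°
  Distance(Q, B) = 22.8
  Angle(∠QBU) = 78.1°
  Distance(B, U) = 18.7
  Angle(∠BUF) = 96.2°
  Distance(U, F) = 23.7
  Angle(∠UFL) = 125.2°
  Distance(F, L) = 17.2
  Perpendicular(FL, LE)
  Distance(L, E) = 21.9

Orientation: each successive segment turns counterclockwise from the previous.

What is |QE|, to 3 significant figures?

11.5

Q is at the origin; QB runs at 164.3° with length 22.8, so B = (-21.9, 6.17). ∠QBU = 78.1° gives BU at -93.8° from the x-axis; with |BU| = 18.7, U = (-23.2, -12.5). ∠BUF = 96.2° gives UF at -10.0° from the x-axis; with |UF| = 23.7, F = (0.151, -16.6). ∠UFL = 125.2° gives FL at 44.8° from the x-axis; with |FL| = 17.2, L = (12.4, -4.48). The perpendicularity gives LE at right angles to FL, so LE runs at 135°; with |LE| = 21.9, E = (-3.08, 11.1). Then |QE| = |E − Q| = 11.5.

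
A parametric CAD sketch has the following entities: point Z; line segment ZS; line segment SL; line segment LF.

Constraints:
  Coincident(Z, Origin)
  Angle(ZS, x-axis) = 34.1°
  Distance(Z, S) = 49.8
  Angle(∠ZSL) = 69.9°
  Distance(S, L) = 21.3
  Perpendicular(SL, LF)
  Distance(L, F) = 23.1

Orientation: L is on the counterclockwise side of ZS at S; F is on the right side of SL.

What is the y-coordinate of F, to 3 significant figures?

59.1

Z is at the origin; ZS runs at 34.1° with length 49.8, so S = 49.8·(cos 34.1°, sin 34.1°) = (41.2, 27.9). ∠ZSL = 69.9°, so SL runs at 34.1° + (180° − 69.9°) = 144° from the x-axis; with |SL| = 21.3, L = S + 21.3·(cos 144°, sin 144°) = (24.0, 40.4). The perpendicularity gives LF at right angles to SL; with |LF| = 23.1 on the right of SL, F = L + 23.1·(0.585, 0.811) = (37.5, 59.1). So F.y = 59.1.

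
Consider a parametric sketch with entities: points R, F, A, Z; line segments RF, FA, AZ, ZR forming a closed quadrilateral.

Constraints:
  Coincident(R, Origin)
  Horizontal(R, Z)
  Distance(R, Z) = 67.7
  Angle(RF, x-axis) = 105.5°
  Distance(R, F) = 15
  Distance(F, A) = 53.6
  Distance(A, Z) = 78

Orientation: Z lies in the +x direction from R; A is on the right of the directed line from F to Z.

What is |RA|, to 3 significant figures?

39.0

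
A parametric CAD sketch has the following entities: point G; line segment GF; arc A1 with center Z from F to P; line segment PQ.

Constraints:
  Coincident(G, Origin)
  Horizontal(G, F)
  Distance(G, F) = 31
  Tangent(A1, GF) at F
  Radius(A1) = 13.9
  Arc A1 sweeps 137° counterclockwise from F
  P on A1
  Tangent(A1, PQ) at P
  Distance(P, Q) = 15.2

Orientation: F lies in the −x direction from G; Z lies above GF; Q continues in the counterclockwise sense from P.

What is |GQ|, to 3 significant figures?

47.4

On A1, F sits at bearing -90° from Z; a 137° counterclockwise sweep puts P at bearing 47°, so P = Z + 13.9·(cos 47°, sin 47°) = (-21.5, 24.1). A1 meets PQ tangentially, so ZP is at right angles to PQ, so PQ runs along (−sin 47°, cos 47°); with |PQ| = 15.2, Q = (-32.6, 34.4). Then |GQ| = |Q − G| = 47.4.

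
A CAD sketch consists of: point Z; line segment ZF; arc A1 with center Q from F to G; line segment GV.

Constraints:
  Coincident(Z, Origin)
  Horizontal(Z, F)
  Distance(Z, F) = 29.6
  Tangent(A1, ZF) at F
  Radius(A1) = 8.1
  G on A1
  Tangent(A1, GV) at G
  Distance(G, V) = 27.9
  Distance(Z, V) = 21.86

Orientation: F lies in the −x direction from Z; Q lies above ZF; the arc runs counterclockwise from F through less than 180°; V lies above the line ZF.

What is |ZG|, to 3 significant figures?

24.1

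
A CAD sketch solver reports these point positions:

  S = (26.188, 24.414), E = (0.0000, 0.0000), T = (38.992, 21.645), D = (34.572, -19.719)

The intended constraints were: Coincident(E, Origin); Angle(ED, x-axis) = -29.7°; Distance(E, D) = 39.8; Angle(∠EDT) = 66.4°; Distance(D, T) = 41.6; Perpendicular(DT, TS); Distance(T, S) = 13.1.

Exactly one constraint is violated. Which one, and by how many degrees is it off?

Perpendicular(DT, TS) — off by 6.10°.

E = (0.00, 0.00) ✓; ED at -29.70° ✓; |ED| = 39.80 ✓; ∠EDT = 66.40° ✓; |DT| = 41.60 ✓; ∠(DT, TS) = 83.90° ✗; |TS| = 13.10 ✓.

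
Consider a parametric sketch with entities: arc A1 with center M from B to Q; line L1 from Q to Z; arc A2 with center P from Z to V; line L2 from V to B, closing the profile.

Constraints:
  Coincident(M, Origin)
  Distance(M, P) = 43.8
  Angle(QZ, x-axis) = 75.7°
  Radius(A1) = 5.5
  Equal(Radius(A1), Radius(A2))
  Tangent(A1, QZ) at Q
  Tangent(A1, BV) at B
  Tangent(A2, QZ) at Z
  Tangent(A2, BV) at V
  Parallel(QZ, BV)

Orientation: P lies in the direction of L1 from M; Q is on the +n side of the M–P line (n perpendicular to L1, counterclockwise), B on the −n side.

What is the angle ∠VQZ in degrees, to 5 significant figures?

14.098°

The slot axis is L1's direction at 75.7°, so u = (cos 75.7°, sin 75.7°) = (0.24700, 0.96902) and n = (−sin 75.7°, cos 75.7°) = (-0.96902, 0.24700). M is at the origin and P lies 43.8 along u from M, so P = 43.8·u = (10.819, 42.443). Tangency of A1 to both parallel lines with radius 5.5 puts Q and B at M ± 5.5·n: Q = (-5.3296, 1.3585), B = (5.3296, -1.3585). Equal radii place Z and V the same way about P: Z = P + 5.5·n = (5.4890, 43.801), V = P − 5.5·n = (16.148, 41.084). Then cos ∠VQZ = QV·QZ / (|QV||QZ|), giving 14.098°.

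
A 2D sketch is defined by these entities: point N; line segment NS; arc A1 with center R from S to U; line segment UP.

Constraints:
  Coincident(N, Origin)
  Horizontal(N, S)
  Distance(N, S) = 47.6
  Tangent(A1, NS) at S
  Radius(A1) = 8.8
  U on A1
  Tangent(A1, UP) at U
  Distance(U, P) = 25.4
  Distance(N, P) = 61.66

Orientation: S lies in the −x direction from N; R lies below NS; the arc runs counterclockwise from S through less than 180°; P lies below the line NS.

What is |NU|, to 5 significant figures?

57.198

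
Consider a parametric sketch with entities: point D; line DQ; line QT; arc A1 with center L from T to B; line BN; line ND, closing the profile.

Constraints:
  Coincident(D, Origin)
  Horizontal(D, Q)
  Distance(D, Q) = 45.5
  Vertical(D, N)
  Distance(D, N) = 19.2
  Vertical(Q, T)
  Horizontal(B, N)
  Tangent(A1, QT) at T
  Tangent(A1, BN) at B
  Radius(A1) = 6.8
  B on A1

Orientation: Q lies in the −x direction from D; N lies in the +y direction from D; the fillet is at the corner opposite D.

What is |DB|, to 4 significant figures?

43.20

D is at the origin; D and Q share the same y with |DQ| = 45.5 and Q on the −x side, so Q = (-45.50, 0.000). D and N share the same x with |DN| = 19.2 and N on the +y side, so N = (0.000, 19.20). The virtual corner opposite D is at (-45.50, 19.20). A1 meets QT tangentially, so LT is at right angles to QT and since A1 is tangent to BN there, LB ⟂ BN, with radius 6.8, so the center L sits 6.8 in from both sides at L = (-38.70, 12.40). That places the tangent points at T = (-45.50, 12.40) on QT and B = (-38.70, 19.20) on BN. Then |DB| = |B − D| = 43.20.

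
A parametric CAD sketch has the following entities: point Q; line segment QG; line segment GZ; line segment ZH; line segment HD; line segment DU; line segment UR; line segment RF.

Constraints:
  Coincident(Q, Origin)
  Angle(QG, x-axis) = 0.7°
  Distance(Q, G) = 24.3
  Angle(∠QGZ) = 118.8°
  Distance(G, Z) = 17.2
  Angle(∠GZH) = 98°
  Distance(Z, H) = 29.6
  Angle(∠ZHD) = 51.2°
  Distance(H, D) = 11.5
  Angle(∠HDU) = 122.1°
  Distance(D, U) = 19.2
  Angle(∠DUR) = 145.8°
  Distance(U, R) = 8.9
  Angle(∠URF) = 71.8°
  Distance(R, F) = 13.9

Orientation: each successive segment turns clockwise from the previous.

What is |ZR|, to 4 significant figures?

3.518

Q is at the origin; QG runs at 0.7° with length 24.3, so G = (24.30, 0.2969). ∠QGZ = 118.8° gives GZ at -60.50° from the x-axis; with |GZ| = 17.2, Z = (32.77, -14.67). ∠GZH = 98.0° gives ZH at -142.5° from the x-axis; with |ZH| = 29.6, H = (9.285, -32.69). ∠ZHD = 51.2° gives HD at 88.70° from the x-axis; with |HD| = 11.5, D = (9.546, -21.20). ∠HDU = 122.1° gives DU at 30.80° from the x-axis; with |DU| = 19.2, U = (26.04, -11.36). ∠DUR = 145.8° gives UR at -3.400° from the x-axis; with |UR| = 8.9, R = (34.92, -11.89). Then |ZR| = |R − Z| = 3.518.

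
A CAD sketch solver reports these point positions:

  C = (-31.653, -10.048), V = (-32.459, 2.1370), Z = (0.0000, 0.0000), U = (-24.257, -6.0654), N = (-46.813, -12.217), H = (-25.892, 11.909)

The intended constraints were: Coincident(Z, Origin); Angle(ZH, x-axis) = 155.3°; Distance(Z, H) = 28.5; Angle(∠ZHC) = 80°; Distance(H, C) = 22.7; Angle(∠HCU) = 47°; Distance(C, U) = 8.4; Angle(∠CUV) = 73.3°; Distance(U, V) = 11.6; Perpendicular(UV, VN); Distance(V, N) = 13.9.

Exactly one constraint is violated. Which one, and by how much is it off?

Distance(V, N) = 13.9 — off by 6.40.

Z = (0.00, 0.00) ✓; ZH at 155.3° ✓; |ZH| = 28.50 ✓; ∠ZHC = 80.00° ✓; |HC| = 22.70 ✓; ∠HCU = 47.00° ✓; |CU| = 8.400 ✓; ∠CUV = 73.30° ✓; |UV| = 11.60 ✓; ∠(UV, VN) = 90.00° ✓; |VN| = 20.30 ✗.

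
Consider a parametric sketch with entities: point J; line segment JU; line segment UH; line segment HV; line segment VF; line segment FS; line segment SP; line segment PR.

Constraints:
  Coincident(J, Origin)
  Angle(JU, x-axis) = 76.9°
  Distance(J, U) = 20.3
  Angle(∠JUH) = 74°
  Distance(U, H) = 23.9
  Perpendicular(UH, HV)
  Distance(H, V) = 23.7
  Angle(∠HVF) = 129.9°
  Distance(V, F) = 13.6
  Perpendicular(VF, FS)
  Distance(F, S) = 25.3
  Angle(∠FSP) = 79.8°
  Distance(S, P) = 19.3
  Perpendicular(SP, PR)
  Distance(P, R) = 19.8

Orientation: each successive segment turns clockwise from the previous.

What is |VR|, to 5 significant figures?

3.0503

J is at the origin; JU runs at 76.9° with length 20.3, so U = (4.6010, 19.772). ∠JUH = 74.0° gives UH at -29.100° from the x-axis; with |UH| = 23.9, H = (25.484, 8.1483). The perpendicularity gives HV at right angles to UH, so HV runs at -119.10°; with |HV| = 23.7, V = (13.958, -12.560). ∠HVF = 129.9° gives VF at -169.20° from the x-axis; with |VF| = 13.6, F = (0.59892, -15.108). The perpendicularity gives FS at right angles to VF, so FS runs at 100.80°; with |FS| = 25.3, S = (-4.1418, 9.7434). ∠FSP = 79.8° gives SP at 0.60000° from the x-axis; with |SP| = 19.3, P = (15.157, 9.9455). The perpendicularity gives PR at right angles to SP, so PR runs at -89.400°; with |PR| = 19.8, R = (15.364, -9.8534). Then |VR| = |R − V| = 3.0503.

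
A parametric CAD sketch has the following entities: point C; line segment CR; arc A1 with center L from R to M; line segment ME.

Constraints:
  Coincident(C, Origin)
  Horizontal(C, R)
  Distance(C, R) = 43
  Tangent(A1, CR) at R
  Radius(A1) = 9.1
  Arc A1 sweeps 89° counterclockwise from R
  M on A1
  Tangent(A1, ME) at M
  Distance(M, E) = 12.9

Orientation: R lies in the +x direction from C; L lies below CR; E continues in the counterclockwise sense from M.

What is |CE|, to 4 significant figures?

40.14

C is at the origin; C and R share the same y with |CR| = 43.0 and R on the +x side, so R = (43.00, 0.000). Since A1 is tangent to CR there, LR ⟂ CR, so L = R + (0, -9.1) = (43.00, -9.100). On A1, R sits at bearing 90° from L; an 89° counterclockwise sweep puts M at bearing 179°, so M = L + 9.1·(cos 179°, sin 179°) = (33.90, -8.941). The tangent condition forces LM to be normal to ME, so ME runs along (−sin 179°, cos 179°); with |ME| = 12.9, E = (33.68, -21.84). Then |CE| = |E − C| = 40.14.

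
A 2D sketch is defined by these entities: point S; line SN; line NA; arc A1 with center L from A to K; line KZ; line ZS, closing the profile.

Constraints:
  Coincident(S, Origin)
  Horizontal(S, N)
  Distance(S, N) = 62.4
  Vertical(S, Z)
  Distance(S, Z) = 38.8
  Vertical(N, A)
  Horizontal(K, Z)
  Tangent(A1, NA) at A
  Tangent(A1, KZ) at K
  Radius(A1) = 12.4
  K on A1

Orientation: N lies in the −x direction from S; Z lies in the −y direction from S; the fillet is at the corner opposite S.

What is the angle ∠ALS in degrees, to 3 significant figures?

152°

S is at the origin; SN is horizontal with |SN| = 62.4 and N on the −x side, so N = (-62.4, 0.00). S and Z share the same x with |SZ| = 38.8 and Z on the −y side, so Z = (0.00, -38.8). The virtual corner opposite S is at (-62.4, -38.8). The tangent condition forces LA to be normal to NA and A1 meets KZ tangentially, so LK is at right angles to KZ, with radius 12.4, so the center L sits 12.4 in from both sides at L = (-50.0, -26.4). That places the tangent points at A = (-62.4, -26.4) on NA and K = (-50.0, -38.8) on KZ. Then cos ∠ALS = LA·LS / (|LA||LS|), giving 152°.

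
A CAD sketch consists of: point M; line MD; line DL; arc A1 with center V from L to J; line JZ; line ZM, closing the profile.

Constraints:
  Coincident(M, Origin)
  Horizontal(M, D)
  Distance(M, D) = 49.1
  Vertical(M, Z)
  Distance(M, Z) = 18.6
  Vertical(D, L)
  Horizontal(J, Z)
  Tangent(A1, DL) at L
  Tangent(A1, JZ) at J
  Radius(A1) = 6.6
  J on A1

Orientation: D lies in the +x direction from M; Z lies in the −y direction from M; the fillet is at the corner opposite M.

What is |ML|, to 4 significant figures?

50.55

The virtual corner opposite M is at (49.10, -18.60). Tangency of A1 to DL means the radius VL is perpendicular to DL and the tangent condition forces VJ to be normal to JZ, with radius 6.6, so the center V sits 6.6 in from both sides at V = (42.50, -12.00). That places the tangent points at L = (49.10, -12.00) on DL and J = (42.50, -18.60) on JZ. Then |ML| = |L − M| = 50.55.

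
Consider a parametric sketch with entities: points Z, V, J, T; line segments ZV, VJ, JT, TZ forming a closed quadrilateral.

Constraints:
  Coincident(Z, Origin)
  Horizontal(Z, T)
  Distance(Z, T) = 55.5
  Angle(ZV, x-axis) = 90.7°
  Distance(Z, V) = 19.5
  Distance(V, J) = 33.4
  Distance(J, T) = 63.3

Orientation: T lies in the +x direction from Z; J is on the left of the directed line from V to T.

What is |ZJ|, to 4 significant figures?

51.37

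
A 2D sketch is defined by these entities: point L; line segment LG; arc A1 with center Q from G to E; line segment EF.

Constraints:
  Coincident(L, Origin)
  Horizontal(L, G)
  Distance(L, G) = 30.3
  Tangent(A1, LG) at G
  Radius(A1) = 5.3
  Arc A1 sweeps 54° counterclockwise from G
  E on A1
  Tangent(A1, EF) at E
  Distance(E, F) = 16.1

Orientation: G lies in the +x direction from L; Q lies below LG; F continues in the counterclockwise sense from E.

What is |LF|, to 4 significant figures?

22.48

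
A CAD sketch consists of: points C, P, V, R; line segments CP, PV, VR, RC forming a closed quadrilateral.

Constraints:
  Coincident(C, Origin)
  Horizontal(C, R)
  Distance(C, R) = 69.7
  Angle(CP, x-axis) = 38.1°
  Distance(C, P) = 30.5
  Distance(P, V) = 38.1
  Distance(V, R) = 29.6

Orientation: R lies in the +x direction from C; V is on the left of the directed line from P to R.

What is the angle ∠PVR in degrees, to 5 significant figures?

92.916°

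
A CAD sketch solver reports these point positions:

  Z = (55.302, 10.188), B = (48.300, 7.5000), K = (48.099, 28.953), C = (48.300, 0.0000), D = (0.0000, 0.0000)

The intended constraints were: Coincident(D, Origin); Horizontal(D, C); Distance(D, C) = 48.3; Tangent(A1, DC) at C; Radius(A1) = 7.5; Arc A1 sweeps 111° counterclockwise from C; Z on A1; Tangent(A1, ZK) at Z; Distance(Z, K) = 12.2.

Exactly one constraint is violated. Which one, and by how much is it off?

Distance(Z, K) = 12.2 — off by 7.90.

D = (0.00, 0.00) ✓; D.y = 0.00, C.y = 0.00 ✓; |DC| = 48.30 ✓; ∠(BC, CD) = 90.00° ✓; |BC| = 7.500 ✓; bearing(B→Z) − bearing(B→C) = 111.0° ✓; |BZ| = 7.500 ✓; ∠(BZ, ZK) = 90.00° ✓; |ZK| = 20.10 ✗.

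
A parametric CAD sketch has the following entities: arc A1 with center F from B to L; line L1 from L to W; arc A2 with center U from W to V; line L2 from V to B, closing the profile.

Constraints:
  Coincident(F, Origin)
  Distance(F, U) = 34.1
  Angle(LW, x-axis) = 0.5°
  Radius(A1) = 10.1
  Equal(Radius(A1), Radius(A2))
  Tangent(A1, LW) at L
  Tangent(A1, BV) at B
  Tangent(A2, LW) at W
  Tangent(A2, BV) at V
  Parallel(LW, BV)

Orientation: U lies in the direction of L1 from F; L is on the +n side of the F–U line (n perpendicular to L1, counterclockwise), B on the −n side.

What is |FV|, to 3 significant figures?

35.6

The slot axis is L1's direction at 0.5°, so u = (cos 0.5°, sin 0.5°) = (1.00, 0.00873) and n = (−sin 0.5°, cos 0.5°) = (-0.00873, 1.00). F is at the origin and U lies 34.1 along u from F, so U = 34.1·u = (34.1, 0.298). Tangency of A1 to both parallel lines with radius 10.1 puts L and B at F ± 10.1·n: L = (-0.0881, 10.1), B = (0.0881, -10.1). Equal radii place W and V the same way about U: W = U + 10.1·n = (34.0, 10.4), V = U − 10.1·n = (34.2, -9.80). Then |FV| = |V − F| = 35.6.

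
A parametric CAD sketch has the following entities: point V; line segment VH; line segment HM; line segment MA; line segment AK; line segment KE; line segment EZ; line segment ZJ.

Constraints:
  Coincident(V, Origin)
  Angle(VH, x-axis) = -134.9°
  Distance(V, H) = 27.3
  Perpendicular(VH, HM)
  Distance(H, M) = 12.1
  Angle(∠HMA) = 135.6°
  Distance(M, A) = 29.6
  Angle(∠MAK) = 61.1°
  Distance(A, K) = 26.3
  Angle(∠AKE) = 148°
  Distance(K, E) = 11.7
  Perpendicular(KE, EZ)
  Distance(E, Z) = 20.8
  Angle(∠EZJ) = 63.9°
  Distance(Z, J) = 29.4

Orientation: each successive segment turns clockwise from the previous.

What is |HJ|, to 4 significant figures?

34.56

V is at the origin; VH runs at -134.9° with length 27.3, so H = (-19.27, -19.34). VH ⟂ HM, so HM runs at 135.1°; with |HM| = 12.1, M = (-27.84, -10.80). ∠HMA = 135.6° gives MA at 90.70° from the x-axis; with |MA| = 29.6, A = (-28.20, 18.80). ∠MAK = 61.1° gives AK at -28.20° from the x-axis; with |AK| = 26.3, K = (-5.025, 6.373). ∠AKE = 148.0° gives KE at -60.20° from the x-axis; with |KE| = 11.7, E = (0.7900, -3.780). KE ⟂ EZ, so EZ runs at -150.2°; with |EZ| = 20.8, Z = (-17.26, -14.12). ∠EZJ = 63.9° gives ZJ at 93.70° from the x-axis; with |ZJ| = 29.4, J = (-19.16, 15.22). Then |HJ| = |J − H| = 34.56.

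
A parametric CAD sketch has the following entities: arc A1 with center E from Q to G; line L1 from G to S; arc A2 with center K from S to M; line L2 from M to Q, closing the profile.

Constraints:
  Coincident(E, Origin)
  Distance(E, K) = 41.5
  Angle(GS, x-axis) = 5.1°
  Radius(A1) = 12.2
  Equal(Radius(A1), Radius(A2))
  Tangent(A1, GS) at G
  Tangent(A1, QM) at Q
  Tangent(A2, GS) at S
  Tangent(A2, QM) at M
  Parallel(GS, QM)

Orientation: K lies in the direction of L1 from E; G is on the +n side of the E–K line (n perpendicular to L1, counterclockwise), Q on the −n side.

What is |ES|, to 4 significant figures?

43.26

The slot axis is L1's direction at 5.1°, so u = (cos 5.1°, sin 5.1°) = (0.9960, 0.08889) and n = (−sin 5.1°, cos 5.1°) = (-0.08889, 0.9960). E is at the origin and K lies 41.5 along u from E, so K = 41.5·u = (41.34, 3.689). Tangency of A1 to both parallel lines with radius 12.2 puts G and Q at E ± 12.2·n: G = (-1.085, 12.15), Q = (1.085, -12.15). Equal radii place S and M the same way about K: S = K + 12.2·n = (40.25, 15.84), M = K − 12.2·n = (42.42, -8.463). Then |ES| = |S − E| = 43.26.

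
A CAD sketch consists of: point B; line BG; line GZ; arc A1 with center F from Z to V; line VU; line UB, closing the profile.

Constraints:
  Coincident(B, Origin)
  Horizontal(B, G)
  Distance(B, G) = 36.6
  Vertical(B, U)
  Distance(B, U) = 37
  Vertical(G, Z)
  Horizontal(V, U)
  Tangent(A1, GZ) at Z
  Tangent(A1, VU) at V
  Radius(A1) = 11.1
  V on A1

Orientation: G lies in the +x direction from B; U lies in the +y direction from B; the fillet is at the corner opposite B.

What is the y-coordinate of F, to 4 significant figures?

25.90

B is at the origin; B and G share the same y with |BG| = 36.6 and G on the +x side, so G = (36.60, 0.000). B and U share the same x with |BU| = 37.0 and U on the +y side, so U = (0.000, 37.00). The virtual corner opposite B is at (36.60, 37.00). A1 meets GZ tangentially, so FZ is at right angles to GZ and tangency of A1 to VU means the radius FV is perpendicular to VU, with radius 11.1, so the center F sits 11.1 in from both sides at F = (25.50, 25.90). So F.y = 25.90.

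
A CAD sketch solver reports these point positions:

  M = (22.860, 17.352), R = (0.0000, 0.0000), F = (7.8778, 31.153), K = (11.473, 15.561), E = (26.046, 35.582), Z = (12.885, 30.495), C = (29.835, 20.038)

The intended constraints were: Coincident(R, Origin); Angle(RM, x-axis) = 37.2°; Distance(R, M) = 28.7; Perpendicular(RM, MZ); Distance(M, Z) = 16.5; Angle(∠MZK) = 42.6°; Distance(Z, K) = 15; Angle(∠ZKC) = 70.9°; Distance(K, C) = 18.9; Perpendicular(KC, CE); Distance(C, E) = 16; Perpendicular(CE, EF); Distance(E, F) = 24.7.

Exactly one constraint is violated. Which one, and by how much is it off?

Distance(E, F) = 24.7 — off by 6.00.

R = (0.00, 0.00) ✓; RM at 37.20° ✓; |RM| = 28.70 ✓; ∠(RM, MZ) = 90.00° ✓; |MZ| = 16.50 ✓; ∠MZK = 42.60° ✓; |ZK| = 15.00 ✓; ∠ZKC = 70.90° ✓; |KC| = 18.90 ✓; ∠(KC, CE) = 90.00° ✓; |CE| = 16.00 ✓; ∠(CE, EF) = 90.00° ✓; |EF| = 18.70 ✗.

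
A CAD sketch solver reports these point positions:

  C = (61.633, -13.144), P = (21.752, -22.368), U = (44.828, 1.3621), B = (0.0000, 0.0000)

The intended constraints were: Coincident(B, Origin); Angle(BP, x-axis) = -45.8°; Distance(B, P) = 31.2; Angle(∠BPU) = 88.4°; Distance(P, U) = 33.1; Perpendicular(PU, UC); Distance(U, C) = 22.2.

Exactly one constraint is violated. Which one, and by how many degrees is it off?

Perpendicular(PU, UC) — off by 3.40°.

B = (0.00, 0.00) ✓; BP at -45.80° ✓; |BP| = 31.20 ✓; ∠BPU = 88.40° ✓; |PU| = 33.10 ✓; ∠(PU, UC) = 86.60° ✗; |UC| = 22.20 ✓.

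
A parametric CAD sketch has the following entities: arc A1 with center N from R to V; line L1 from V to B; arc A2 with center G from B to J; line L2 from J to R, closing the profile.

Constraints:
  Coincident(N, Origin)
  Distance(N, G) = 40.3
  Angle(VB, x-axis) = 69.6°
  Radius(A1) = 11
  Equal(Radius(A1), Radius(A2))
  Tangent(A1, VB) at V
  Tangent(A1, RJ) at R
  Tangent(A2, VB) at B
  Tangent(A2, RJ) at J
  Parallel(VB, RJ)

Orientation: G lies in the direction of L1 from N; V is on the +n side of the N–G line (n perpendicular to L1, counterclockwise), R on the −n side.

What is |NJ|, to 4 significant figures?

41.77

Tangency of A1 to both parallel lines with radius 11.0 puts V and R at N ± 11.0·n: V = (-10.31, 3.834), R = (10.31, -3.834). Equal radii place B and J the same way about G: B = G + 11.0·n = (3.737, 41.61), J = G − 11.0·n = (24.36, 33.94). Then |NJ| = |J − N| = 41.77.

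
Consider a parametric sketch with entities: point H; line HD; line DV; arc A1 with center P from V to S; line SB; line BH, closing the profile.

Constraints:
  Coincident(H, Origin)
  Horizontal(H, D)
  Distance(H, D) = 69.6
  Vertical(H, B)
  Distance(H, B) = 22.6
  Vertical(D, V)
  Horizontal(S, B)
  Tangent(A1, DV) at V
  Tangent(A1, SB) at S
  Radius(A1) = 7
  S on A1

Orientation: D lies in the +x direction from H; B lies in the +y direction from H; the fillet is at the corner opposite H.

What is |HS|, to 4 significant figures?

66.55

The virtual corner opposite H is at (69.60, 22.60). Tangency of A1 to DV means the radius PV is perpendicular to DV and since A1 is tangent to SB there, PS ⟂ SB, with radius 7.0, so the center P sits 7.0 in from both sides at P = (62.60, 15.60). That places the tangent points at V = (69.60, 15.60) on DV and S = (62.60, 22.60) on SB. Then |HS| = |S − H| = 66.55.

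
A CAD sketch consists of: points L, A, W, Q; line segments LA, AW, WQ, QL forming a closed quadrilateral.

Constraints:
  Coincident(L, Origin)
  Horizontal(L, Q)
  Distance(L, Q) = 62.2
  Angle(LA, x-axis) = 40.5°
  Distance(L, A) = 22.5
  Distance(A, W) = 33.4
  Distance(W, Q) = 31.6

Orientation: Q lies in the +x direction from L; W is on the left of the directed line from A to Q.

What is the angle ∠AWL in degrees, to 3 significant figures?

6.73°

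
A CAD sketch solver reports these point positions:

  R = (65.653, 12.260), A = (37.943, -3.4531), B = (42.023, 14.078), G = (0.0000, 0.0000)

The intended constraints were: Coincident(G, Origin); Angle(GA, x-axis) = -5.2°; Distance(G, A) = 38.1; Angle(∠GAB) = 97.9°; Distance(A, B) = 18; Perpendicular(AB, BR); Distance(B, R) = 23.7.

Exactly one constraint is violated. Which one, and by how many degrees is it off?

Perpendicular(AB, BR) — off by 8.70°.

G = (0.00, 0.00) ✓; GA at -5.200° ✓; |GA| = 38.10 ✓; ∠GAB = 97.90° ✓; |AB| = 18.00 ✓; ∠(AB, BR) = 81.30° ✗; |BR| = 23.70 ✓.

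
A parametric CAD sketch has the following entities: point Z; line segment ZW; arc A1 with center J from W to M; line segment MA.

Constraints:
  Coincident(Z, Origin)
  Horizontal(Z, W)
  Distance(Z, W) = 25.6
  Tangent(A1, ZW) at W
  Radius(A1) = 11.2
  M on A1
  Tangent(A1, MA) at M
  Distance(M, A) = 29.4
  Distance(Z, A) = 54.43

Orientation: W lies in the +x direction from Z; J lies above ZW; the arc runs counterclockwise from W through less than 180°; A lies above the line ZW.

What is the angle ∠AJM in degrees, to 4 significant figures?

69.15°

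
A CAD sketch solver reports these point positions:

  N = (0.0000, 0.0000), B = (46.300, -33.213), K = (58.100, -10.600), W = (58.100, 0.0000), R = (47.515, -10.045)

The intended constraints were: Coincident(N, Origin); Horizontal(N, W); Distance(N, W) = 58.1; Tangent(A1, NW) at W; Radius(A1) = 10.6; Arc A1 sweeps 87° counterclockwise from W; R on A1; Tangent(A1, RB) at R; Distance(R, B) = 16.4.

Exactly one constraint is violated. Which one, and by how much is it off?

Distance(R, B) = 16.4 — off by 6.80.

N = (0.00, 0.00) ✓; N.y = 0.00, W.y = 0.00 ✓; |NW| = 58.10 ✓; ∠(KW, WN) = 90.00° ✓; |KW| = 10.60 ✓; bearing(K→R) − bearing(K→W) = 87.00° ✓; |KR| = 10.60 ✓; ∠(KR, RB) = 90.00° ✓; |RB| = 23.20 ✗.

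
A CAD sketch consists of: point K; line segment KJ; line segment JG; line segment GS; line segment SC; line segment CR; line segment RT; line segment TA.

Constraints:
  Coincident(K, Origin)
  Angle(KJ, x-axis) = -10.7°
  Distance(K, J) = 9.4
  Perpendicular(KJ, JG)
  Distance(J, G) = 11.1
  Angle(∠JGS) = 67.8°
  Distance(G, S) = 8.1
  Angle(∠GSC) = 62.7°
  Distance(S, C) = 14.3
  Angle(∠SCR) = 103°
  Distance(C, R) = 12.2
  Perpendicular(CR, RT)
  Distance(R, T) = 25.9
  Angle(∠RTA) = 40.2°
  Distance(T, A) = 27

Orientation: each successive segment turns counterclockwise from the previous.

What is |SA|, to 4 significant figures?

8.886

K is at the origin; KJ runs at -10.7° with length 9.4, so J = (9.237, -1.745). KJ is perpendicular to JG, so JG runs at 79.30°; with |JG| = 11.1, G = (11.30, 9.162). ∠JGS = 67.8° gives GS at -168.5° from the x-axis; with |GS| = 8.1, S = (3.360, 7.547). ∠GSC = 62.7° gives SC at -51.20° from the x-axis; with |SC| = 14.3, C = (12.32, -3.598). ∠SCR = 103.0° gives CR at 25.80° from the x-axis; with |CR| = 12.2, R = (23.30, 1.712). CR is perpendicular to RT, so RT runs at 115.8°; with |RT| = 25.9, T = (12.03, 25.03). ∠RTA = 40.2° gives TA at -104.4° from the x-axis; with |TA| = 27.0, A = (5.317, -1.121). Then |SA| = |A − S| = 8.886.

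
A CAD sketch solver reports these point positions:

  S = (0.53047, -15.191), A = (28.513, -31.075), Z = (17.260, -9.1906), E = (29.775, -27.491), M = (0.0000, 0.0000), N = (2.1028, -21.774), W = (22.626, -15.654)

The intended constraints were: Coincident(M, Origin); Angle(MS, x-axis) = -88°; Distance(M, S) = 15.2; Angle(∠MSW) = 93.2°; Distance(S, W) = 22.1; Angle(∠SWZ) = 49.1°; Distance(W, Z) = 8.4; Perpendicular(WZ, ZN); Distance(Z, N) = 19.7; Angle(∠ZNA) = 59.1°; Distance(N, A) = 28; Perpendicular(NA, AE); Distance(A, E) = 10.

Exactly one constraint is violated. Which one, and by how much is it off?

Distance(A, E) = 10 — off by 6.20.

M = (0.00, 0.00) ✓; MS at -88.00° ✓; |MS| = 15.20 ✓; ∠MSW = 93.20° ✓; |SW| = 22.10 ✓; ∠SWZ = 49.10° ✓; |WZ| = 8.401 ✓; ∠(WZ, ZN) = 90.00° ✓; |ZN| = 19.70 ✓; ∠ZNA = 59.10° ✓; |NA| = 28.00 ✓; ∠(NA, AE) = 90.00° ✓; |AE| = 3.800 ✗.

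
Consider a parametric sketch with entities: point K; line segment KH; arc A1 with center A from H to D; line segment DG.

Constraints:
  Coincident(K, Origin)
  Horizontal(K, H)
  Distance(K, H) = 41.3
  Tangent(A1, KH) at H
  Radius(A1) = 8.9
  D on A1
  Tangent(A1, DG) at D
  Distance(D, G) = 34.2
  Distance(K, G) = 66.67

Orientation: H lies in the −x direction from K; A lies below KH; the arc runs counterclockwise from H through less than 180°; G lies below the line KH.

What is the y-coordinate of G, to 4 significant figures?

-42.86

Checks: |KH| = 41.30 ✓; |AD| = 8.900 ✓; ∠(AD, DG) = 90.00° ✓; |DG| = 34.20 ✓; |KG| = 66.67 ✓.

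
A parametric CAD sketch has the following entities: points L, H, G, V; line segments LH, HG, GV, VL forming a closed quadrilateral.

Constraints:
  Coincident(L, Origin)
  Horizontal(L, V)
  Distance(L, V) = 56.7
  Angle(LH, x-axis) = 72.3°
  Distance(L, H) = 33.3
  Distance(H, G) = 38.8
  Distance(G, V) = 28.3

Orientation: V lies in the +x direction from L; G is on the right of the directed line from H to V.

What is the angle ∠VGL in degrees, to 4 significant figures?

170.1°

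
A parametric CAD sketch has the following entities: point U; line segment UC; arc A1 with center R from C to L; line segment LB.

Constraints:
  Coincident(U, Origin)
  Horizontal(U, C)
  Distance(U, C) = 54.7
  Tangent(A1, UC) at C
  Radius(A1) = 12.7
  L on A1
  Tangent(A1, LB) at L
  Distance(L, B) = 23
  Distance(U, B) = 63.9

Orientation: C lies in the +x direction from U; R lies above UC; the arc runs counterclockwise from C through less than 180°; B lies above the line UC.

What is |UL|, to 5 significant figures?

67.935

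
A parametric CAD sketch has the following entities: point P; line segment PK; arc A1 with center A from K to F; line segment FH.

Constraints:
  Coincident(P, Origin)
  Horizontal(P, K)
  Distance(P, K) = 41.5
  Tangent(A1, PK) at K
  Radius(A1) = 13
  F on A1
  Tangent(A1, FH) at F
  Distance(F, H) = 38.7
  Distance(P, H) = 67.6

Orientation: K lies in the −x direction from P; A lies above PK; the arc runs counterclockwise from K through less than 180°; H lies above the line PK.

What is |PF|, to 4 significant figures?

33.70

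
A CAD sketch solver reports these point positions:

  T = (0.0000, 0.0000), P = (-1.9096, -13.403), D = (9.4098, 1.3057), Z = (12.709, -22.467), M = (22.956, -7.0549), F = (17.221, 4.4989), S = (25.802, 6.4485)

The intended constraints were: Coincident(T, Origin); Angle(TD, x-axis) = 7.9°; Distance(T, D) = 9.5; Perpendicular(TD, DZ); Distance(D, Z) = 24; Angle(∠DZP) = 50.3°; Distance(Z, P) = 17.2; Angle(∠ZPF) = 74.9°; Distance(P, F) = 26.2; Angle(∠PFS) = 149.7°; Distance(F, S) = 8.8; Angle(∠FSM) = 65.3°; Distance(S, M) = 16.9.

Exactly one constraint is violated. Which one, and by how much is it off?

Distance(S, M) = 16.9 — off by 3.10.

T = (0.00, 0.00) ✓; TD at 7.900° ✓; |TD| = 9.500 ✓; ∠(TD, DZ) = 90.00° ✓; |DZ| = 24.00 ✓; ∠DZP = 50.30° ✓; |ZP| = 17.20 ✓; ∠ZPF = 74.90° ✓; |PF| = 26.20 ✓; ∠PFS = 149.7° ✓; |FS| = 8.800 ✓; ∠FSM = 65.30° ✓; |SM| = 13.80 ✗.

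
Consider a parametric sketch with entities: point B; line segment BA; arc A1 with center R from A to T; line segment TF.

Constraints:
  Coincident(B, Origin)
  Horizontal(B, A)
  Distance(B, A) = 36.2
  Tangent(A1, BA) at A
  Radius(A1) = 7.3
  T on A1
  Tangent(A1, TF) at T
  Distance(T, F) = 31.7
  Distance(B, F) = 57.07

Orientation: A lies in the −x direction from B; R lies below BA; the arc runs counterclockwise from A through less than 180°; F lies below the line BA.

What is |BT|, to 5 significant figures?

44.178

Checks: ∠(RA, AB) = 90.00° ✓; |RT| = 7.300 ✓; ∠(RT, TF) = 90.00° ✓; |TF| = 31.70 ✓; |BF| = 57.07 ✓.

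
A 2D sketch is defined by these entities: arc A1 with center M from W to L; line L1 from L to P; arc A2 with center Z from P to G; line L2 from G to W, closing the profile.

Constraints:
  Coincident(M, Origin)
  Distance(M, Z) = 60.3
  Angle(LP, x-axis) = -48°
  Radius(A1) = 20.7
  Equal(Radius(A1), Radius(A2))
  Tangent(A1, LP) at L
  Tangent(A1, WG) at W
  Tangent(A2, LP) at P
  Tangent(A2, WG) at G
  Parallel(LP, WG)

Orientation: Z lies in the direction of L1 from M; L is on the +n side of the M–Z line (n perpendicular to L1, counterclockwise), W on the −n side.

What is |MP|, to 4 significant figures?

63.75

The slot axis is L1's direction at -48.0°, so u = (cos -48.0°, sin -48.0°) = (0.6691, -0.7431) and n = (−sin -48.0°, cos -48.0°) = (0.7431, 0.6691). M is at the origin and Z lies 60.3 along u from M, so Z = 60.3·u = (40.35, -44.81). Tangency of A1 to both parallel lines with radius 20.7 puts L and W at M ± 20.7·n: L = (15.38, 13.85), W = (-15.38, -13.85). Equal radii place P and G the same way about Z: P = Z + 20.7·n = (55.73, -30.96), G = Z − 20.7·n = (24.97, -58.66). Then |MP| = |P − M| = 63.75.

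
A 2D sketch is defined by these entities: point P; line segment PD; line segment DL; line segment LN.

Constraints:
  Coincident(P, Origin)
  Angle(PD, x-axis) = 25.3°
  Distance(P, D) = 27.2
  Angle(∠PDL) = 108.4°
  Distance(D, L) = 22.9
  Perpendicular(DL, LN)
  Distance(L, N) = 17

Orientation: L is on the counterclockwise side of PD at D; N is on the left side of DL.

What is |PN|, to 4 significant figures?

32.69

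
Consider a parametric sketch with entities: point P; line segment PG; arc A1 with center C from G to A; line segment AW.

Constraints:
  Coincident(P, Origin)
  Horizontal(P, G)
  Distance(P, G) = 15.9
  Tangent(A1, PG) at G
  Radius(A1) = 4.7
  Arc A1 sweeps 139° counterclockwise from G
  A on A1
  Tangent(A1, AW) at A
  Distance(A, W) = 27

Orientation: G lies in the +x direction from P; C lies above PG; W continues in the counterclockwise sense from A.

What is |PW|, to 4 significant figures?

26.00

On A1, G sits at bearing -90° from C; a 139° counterclockwise sweep puts A at bearing 49°, so A = C + 4.7·(cos 49°, sin 49°) = (18.98, 8.247). Since A1 is tangent to AW there, CA ⟂ AW, so AW runs along (−sin 49°, cos 49°); with |AW| = 27.0, W = (-1.394, 25.96). Then |PW| = |W − P| = 26.00.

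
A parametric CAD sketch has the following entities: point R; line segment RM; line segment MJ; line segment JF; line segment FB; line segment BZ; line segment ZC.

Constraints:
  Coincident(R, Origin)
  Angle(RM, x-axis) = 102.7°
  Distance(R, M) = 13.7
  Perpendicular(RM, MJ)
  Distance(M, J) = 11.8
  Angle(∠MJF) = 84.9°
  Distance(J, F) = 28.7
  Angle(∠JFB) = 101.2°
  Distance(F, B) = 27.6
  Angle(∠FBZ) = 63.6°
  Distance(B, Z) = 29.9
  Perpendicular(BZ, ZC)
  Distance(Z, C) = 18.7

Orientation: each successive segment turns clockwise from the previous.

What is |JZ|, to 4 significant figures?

19.93

∠JFB = 101.2° gives FB at -161.2° from the x-axis; with |FB| = 27.6, B = (-13.83, -21.38). ∠FBZ = 63.6° gives BZ at 82.40° from the x-axis; with |BZ| = 29.9, Z = (-9.878, 8.254). Then |JZ| = |Z − J| = 19.93.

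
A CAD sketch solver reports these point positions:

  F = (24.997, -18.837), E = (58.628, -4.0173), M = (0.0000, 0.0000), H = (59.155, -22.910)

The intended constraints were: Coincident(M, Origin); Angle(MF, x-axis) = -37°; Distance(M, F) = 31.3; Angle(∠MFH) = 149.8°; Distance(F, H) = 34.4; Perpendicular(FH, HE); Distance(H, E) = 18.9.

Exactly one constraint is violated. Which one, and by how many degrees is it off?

Perpendicular(FH, HE) — off by 8.40°.

M = (0.00, 0.00) ✓; MF at -37.00° ✓; |MF| = 31.30 ✓; ∠MFH = 149.8° ✓; |FH| = 34.40 ✓; ∠(FH, HE) = 98.40° ✗; |HE| = 18.90 ✓.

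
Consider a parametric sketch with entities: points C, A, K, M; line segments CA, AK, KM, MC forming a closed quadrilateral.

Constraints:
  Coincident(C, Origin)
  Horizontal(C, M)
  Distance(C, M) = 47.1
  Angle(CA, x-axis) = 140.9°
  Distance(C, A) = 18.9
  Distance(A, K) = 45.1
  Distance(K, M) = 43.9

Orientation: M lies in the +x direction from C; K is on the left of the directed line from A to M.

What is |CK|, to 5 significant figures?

43.321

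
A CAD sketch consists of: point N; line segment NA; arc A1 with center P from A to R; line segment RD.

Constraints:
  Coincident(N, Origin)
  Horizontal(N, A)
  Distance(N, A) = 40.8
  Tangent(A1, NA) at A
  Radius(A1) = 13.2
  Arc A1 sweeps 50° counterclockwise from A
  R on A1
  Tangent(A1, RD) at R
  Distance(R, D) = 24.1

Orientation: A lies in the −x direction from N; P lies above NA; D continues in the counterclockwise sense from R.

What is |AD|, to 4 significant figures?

34.54

N is at the origin; NA is horizontal with |NA| = 40.8 and A on the −x side, so A = (-40.80, 0.000). Since A1 is tangent to NA there, PA ⟂ NA, so P = A + (0, 13.2) = (-40.80, 13.20). On A1, A sits at bearing -90° from P; a 50° counterclockwise sweep puts R at bearing -40°, so R = P + 13.2·(cos -40°, sin -40°) = (-30.69, 4.715). Since A1 is tangent to RD there, PR ⟂ RD, so RD runs along (−sin -40°, cos -40°); with |RD| = 24.1, D = (-15.20, 23.18). Then |AD| = |D − A| = 34.54.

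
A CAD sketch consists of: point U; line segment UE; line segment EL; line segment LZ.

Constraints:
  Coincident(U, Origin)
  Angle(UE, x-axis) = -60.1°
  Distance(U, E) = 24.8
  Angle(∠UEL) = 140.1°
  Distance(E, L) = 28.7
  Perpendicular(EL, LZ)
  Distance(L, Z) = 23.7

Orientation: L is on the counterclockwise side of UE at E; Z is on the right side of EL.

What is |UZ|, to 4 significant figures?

62.02

U is at the origin; UE runs at -60.1° with length 24.8, so E = 24.8·(cos -60.1°, sin -60.1°) = (12.36, -21.50). ∠UEL = 140.1°, so EL runs at -60.1° + (180° − 140.1°) = -20.20° from the x-axis; with |EL| = 28.7, L = E + 28.7·(cos -20.20°, sin -20.20°) = (39.30, -31.41). The perpendicularity gives LZ at right angles to EL; with |LZ| = 23.7 on the right of EL, Z = L + 23.7·(-0.3453, -0.9385) = (31.11, -53.65). Then |UZ| = |Z − U| = 62.02.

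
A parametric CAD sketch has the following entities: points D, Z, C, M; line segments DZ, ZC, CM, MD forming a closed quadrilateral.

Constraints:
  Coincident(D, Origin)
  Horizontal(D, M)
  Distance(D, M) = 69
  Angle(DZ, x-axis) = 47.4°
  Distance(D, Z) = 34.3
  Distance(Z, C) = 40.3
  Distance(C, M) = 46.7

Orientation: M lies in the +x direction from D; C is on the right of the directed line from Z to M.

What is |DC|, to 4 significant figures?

28.98

Checks: D = (0.00, 0.00) ✓; |ZC| = 40.30 ✓; |CM| = 46.70 ✓.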